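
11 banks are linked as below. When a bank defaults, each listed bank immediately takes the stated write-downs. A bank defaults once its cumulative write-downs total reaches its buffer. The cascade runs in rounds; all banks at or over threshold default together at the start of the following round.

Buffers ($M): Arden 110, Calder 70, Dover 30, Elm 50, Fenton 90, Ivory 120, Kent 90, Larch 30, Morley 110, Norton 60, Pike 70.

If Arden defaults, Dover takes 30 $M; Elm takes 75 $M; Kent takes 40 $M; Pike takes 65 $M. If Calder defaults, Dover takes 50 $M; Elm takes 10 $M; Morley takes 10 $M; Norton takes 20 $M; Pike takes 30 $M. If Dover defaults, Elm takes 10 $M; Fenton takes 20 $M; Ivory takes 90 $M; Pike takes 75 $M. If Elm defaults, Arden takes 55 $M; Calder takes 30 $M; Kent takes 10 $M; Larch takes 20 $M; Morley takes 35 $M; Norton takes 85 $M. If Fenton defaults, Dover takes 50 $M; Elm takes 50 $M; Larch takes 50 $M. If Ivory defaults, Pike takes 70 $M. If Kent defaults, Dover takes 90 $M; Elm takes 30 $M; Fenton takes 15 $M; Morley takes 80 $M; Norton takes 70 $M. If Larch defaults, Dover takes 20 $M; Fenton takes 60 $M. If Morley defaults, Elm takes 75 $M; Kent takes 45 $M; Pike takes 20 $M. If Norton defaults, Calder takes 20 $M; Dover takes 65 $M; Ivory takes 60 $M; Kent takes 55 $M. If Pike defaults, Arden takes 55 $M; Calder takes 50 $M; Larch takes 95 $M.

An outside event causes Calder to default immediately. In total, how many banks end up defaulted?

Round 1 — Calder defaults (initial).
  Dover: +50 → 50 ≥ 30
  Elm: +10 → 10 < 50
  Morley: +10 → 10 < 110
  Norton: +20 → 20 < 60
  Pike: +30 → 30 < 70
Round 2 — Dover defaults.
  Elm: +10 → 20 < 50
  Fenton: +20 → 20 < 90
  Ivory: +90 → 90 < 120
  Pike: +75 → 105 ≥ 70
Round 3 — Pike defaults.
  Arden: +55 → 55 < 110
  Larch: +95 → 95 ≥ 30
Round 4 — Larch defaults.
  Fenton: +60 → 80 < 90
No further defaults.

4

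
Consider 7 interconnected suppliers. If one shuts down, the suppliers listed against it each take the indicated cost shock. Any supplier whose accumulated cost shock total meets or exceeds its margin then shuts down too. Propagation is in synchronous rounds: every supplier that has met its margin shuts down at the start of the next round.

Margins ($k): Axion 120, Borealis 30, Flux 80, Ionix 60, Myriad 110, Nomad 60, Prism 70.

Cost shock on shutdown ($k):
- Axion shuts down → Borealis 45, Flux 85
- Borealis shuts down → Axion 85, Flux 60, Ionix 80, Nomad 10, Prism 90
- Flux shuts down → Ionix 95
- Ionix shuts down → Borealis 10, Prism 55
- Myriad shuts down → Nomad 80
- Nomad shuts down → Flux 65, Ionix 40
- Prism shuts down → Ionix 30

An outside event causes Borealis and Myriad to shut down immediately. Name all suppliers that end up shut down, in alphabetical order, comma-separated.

Round 1 — Borealis, Myriad shut down (initial).
  Axion: +85 → 85 < 120
  Flux: +60 → 60 < 80
  Ionix: +80 → 80 ≥ 60
  Nomad: +10+80 → 90 ≥ 60
  Prism: +90 → 90 ≥ 70
Round 2 — Ionix, Nomad, Prism shut down.
  Flux: +65 → 125 ≥ 80
Round 3 — Flux shuts down.
No further shutdowns.

Borealis, Flux, Ionix, Myriad, Nomad, Prism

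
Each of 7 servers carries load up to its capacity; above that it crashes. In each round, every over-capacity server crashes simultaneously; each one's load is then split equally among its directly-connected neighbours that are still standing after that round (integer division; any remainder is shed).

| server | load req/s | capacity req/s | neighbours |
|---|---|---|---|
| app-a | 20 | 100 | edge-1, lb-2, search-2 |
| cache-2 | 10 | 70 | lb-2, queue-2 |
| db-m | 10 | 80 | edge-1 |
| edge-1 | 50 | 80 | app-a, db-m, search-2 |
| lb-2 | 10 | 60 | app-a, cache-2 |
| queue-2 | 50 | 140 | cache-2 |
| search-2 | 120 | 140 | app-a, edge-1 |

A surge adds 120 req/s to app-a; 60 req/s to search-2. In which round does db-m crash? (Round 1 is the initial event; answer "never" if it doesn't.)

Round 1 — app-a at 140 > 100; search-2 at 180 > 140. app-a, search-2 crash.
  app-a sheds 140 req/s to edge-1, lb-2: 70 each.
    edge-1: 50+70 = 120 > 80
    lb-2: 10+70 = 80 > 60
  search-2 sheds 180 req/s to edge-1: 180 each.
    edge-1: 120+180 = 300 > 80
Round 2 — edge-1, lb-2 crash.
  edge-1 sheds 300 req/s to db-m: 300 each.
    db-m: 10+300 = 310 > 80
  lb-2 sheds 80 req/s to cache-2: 80 each.
    cache-2: 10+80 = 90 > 70
Round 3 — cache-2, db-m crash.
  cache-2 sheds 90 req/s to queue-2: 90 each.
    queue-2: 50+90 = 140 ≤ 140
  db-m sheds 310 req/s: no online neighbours, lost.
No further crashes.

3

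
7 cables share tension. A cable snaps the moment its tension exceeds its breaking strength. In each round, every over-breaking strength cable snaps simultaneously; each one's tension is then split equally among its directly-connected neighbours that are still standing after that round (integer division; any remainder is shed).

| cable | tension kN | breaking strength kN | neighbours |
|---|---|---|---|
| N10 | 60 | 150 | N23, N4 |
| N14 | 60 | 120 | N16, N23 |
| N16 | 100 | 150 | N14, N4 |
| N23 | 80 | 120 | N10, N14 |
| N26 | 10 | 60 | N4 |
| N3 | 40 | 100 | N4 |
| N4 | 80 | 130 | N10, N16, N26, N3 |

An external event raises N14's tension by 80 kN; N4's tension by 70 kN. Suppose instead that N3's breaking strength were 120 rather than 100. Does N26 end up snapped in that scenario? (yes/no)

With N3's breaking strength at 120:
Round 1 — N14 at 140 > 120; N4 at 150 > 130. N14, N4 snap.
  N14 sheds 140 kN to N16, N23: 70 each.
    N16: 100+70 = 170 > 150
    N23: 80+70 = 150 > 120
  N4 sheds 150 kN to N10, N16, N26, N3: 37 each (2 lost).
    N10: 60+37 = 97 ≤ 150
    N16: 170+37 = 207 > 150
    N26: 10+37 = 47 ≤ 60
    N3: 40+37 = 77 ≤ 120
Round 2 — N16, N23 snap.
  N16 sheds 207 kN: no online neighbours, lost.
  N23 sheds 150 kN to N10: 150 each.
    N10: 97+150 = 247 > 150
Round 3 — N10 snaps.
  N10 sheds 247 kN: no online neighbours, lost.
No further breaks.

no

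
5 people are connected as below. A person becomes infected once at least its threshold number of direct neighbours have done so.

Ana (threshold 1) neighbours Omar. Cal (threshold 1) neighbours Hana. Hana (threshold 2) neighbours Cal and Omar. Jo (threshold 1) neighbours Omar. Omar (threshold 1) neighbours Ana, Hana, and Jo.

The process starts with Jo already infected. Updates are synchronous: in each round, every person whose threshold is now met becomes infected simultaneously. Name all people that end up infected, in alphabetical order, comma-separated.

Ana, Jo, Omar

Round 1 — Jo becomes infected (initial).
Round 2 — checking thresholds:
  Omar: 1 of 3 neighbours ≥ 1, becomes infected.
Round 3 — checking thresholds:
  Ana: 1 of 1 neighbours ≥ 1, becomes infected.
  Hana: 1 of 2 neighbours < 2, not yet.
Round 4 — no new infections; cascade stops.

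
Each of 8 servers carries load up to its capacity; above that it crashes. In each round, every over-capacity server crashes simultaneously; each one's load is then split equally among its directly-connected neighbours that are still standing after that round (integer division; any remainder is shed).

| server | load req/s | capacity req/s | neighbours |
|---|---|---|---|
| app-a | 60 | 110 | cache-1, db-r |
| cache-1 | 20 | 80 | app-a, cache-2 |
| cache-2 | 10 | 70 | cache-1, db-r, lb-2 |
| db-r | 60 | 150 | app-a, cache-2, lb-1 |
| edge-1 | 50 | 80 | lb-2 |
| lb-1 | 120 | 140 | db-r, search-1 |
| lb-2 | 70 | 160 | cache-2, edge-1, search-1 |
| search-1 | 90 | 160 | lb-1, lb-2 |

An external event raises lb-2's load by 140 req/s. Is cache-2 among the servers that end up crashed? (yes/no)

yes

Round 1 — lb-2 at 210 > 160. lb-2 crashes.
  lb-2 sheds 210 req/s to cache-2, edge-1, search-1: 70 each.
    cache-2: 10+70 = 80 > 70
    edge-1: 50+70 = 120 > 80
    search-1: 90+70 = 160 ≤ 160
Round 2 — cache-2, edge-1 crash.
  cache-2 sheds 80 req/s to cache-1, db-r: 40 each.
    cache-1: 20+40 = 60 ≤ 80
    db-r: 60+40 = 100 ≤ 150
  edge-1 sheds 120 req/s: no online neighbours, lost.
No further crashes.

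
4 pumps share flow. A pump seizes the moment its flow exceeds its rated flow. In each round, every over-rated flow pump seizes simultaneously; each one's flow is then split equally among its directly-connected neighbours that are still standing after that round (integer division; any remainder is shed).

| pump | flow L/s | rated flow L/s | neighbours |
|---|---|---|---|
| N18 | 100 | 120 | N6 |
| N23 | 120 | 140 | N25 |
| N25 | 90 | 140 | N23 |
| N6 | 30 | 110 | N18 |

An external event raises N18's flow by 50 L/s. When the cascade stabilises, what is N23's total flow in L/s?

120

Round 1 — N18 at 150 > 120. N18 seizes.
  N18 sheds 150 L/s to N6: 150 each.
    N6: 30+150 = 180 > 110
Round 2 — N6 seizes.
  N6 sheds 180 L/s: no online neighbours, lost.
No further seizures.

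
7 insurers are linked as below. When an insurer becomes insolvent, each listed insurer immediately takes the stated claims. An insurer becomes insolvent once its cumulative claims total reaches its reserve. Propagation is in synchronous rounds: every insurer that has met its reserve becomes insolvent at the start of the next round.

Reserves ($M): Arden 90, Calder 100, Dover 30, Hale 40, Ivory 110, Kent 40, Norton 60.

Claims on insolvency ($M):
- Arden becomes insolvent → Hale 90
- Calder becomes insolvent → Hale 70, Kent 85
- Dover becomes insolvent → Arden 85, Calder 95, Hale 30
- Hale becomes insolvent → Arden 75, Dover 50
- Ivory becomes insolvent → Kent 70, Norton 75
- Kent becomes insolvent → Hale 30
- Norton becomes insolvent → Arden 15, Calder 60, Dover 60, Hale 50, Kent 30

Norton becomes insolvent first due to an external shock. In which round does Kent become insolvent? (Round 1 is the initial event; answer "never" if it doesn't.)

Round 1 — Norton becomes insolvent (initial).
  Arden: +15 → 15 < 90
  Calder: +60 → 60 < 100
  Dover: +60 → 60 ≥ 30
  Hale: +50 → 50 ≥ 40
  Kent: +30 → 30 < 40
Round 2 — Dover, Hale become insolvent.
  Arden: +85+75 → 175 ≥ 90
  Calder: +95 → 155 ≥ 100
Round 3 — Arden, Calder become insolvent.
  Kent: +85 → 115 ≥ 40
Round 4 — Kent becomes insolvent.
No further insolvencies.

4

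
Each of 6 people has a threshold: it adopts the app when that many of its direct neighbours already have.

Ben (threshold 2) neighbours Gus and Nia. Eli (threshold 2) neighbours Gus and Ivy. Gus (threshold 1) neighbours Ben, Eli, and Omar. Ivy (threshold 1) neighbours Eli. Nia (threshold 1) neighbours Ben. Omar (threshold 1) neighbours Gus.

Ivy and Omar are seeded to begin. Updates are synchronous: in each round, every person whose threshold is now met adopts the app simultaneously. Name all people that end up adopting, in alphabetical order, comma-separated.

Round 1 — Ivy, Omar adopt the app (initial).
Round 2 — checking thresholds:
  Eli: 1 of 2 neighbours < 2, holds.
  Gus: 1 of 3 neighbours ≥ 1, adopts the app.
Round 3 — checking thresholds:
  Ben: 1 of 2 neighbours < 2, holds.
  Eli: 2 of 2 neighbours ≥ 2, adopts the app.
Round 4 — no new adoptions; cascade stops.

Eli, Gus, Ivy, Omar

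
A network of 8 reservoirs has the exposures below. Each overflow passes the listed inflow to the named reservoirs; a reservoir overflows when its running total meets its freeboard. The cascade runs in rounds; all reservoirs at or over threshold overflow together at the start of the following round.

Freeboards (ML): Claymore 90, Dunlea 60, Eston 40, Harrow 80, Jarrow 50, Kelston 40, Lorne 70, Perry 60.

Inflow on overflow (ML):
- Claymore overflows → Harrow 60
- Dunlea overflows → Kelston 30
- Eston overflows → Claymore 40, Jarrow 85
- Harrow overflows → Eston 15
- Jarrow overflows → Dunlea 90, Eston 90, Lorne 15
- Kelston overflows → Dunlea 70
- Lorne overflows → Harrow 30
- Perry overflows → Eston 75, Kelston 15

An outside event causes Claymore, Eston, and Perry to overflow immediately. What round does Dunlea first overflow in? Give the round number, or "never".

3

Round 1 — Claymore, Eston, Perry overflow (initial).
  Harrow: +60 → 60 < 80
  Jarrow: +85 → 85 ≥ 50
  Kelston: +15 → 15 < 40
Round 2 — Jarrow overflows.
  Dunlea: +90 → 90 ≥ 60
  Lorne: +15 → 15 < 70
Round 3 — Dunlea overflows.
  Kelston: +30 → 45 ≥ 40
Round 4 — Kelston overflows.
No further overflows.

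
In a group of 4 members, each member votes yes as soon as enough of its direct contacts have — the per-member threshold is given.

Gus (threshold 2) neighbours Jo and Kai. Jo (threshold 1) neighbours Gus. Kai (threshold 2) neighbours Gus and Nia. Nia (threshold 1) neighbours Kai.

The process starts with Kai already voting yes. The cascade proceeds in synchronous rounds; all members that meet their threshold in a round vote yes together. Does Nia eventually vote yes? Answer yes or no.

Round 1 — Kai votes yes (initial).
Round 2 — checking thresholds:
  Gus: 1 of 2 neighbours < 2, holds.
  Nia: 1 of 1 neighbours ≥ 1, votes yes.
Round 3 — no new yes votes; cascade stops.

yes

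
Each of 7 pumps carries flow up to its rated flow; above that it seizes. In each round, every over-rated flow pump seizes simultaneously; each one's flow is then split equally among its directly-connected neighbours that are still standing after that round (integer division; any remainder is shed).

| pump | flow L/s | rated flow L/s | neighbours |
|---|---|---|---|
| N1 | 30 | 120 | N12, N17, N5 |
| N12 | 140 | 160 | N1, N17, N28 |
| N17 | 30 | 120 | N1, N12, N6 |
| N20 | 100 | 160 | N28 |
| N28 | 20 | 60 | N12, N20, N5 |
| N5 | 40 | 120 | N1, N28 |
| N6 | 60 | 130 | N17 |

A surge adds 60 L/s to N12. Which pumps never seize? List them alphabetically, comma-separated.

Round 1 — N12 at 200 > 160. N12 seizes.
  N12 sheds 200 L/s to N1, N17, N28: 66 each (2 lost).
    N1: 30+66 = 96 ≤ 120
    N17: 30+66 = 96 ≤ 120
    N28: 20+66 = 86 > 60
Round 2 — N28 seizes.
  N28 sheds 86 L/s to N20, N5: 43 each.
    N20: 100+43 = 143 ≤ 160
    N5: 40+43 = 83 ≤ 120
No further seizures.

N1, N17, N20, N5, N6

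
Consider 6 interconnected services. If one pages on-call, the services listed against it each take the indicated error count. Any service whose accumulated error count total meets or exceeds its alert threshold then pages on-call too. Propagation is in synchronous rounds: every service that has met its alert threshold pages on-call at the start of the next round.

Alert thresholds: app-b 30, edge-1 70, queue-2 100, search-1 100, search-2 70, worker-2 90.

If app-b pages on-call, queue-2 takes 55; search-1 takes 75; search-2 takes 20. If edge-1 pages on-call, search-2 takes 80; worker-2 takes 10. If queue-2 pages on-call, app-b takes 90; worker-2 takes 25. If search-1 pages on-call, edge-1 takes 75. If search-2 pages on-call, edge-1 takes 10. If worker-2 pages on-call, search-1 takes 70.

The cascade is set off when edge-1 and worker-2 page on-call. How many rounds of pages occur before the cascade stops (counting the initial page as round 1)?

2

Round 1 — edge-1, worker-2 page on-call (initial).
  search-1: +70 → 70 < 100
  search-2: +80 → 80 ≥ 70
Round 2 — search-2 pages on-call.
No further pages.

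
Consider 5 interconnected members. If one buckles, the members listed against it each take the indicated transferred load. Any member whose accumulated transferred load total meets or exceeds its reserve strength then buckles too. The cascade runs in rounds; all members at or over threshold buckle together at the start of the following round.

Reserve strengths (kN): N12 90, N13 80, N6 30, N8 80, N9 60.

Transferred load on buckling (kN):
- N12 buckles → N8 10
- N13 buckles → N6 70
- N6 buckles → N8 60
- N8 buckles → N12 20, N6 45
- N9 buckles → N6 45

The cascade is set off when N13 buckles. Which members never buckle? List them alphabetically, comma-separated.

Round 1 — N13 buckles (initial).
  N6: +70 → 70 ≥ 30
Round 2 — N6 buckles.
  N8: +60 → 60 < 80
No further bucklings.

N12, N8, N9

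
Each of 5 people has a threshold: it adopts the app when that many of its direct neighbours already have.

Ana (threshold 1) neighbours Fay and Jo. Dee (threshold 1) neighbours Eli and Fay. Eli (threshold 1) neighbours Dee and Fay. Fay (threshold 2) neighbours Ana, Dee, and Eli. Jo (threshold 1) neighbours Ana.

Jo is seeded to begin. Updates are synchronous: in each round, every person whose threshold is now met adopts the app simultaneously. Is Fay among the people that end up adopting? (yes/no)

Round 1 — Jo adopts the app (initial).
Round 2 — checking thresholds:
  Ana: 1 of 2 neighbours ≥ 1, adopts the app.
Round 3 — no new adoptions; cascade stops.

no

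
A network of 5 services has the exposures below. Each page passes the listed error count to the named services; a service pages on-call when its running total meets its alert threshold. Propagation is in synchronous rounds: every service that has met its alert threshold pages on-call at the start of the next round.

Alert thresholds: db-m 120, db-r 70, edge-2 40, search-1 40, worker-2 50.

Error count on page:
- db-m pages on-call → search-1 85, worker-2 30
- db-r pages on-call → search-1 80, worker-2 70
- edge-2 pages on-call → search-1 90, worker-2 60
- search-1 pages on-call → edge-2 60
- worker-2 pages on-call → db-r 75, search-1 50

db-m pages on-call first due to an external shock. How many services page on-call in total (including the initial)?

Round 1 — db-m pages on-call (initial).
  search-1: +85 → 85 ≥ 40
  worker-2: +30 → 30 < 50
Round 2 — search-1 pages on-call.
  edge-2: +60 → 60 ≥ 40
Round 3 — edge-2 pages on-call.
  worker-2: +60 → 90 ≥ 50
Round 4 — worker-2 pages on-call.
  db-r: +75 → 75 ≥ 70
Round 5 — db-r pages on-call.
No further pages.

5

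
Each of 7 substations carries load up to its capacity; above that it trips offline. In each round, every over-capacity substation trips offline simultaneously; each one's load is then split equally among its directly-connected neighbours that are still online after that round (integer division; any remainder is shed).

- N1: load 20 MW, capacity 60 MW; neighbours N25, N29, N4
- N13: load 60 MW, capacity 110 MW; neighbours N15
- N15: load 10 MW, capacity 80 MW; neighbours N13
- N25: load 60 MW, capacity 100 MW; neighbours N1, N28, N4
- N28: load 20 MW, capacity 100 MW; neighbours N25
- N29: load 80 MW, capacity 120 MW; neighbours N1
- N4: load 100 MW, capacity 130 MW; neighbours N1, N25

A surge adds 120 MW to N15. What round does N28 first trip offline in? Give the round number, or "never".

never

Round 1 — N15 at 130 > 80. N15 trips offline.
  N15 sheds 130 MW to N13: 130 each.
    N13: 60+130 = 190 > 110
Round 2 — N13 trips offline.
  N13 sheds 190 MW: no online neighbours, lost.
No further trips.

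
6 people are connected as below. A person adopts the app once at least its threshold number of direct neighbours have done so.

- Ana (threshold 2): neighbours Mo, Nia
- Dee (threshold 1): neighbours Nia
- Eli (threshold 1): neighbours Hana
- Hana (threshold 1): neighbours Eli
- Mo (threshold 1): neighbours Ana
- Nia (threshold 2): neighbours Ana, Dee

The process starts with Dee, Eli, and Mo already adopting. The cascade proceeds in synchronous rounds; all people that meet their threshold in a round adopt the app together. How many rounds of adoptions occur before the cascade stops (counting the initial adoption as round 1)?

Round 1 — Dee, Eli, Mo adopt the app (initial).
Round 2 — checking thresholds:
  Ana: 1 of 2 neighbours < 2, below threshold.
  Hana: 1 of 1 neighbours ≥ 1, adopts the app.
  Nia: 1 of 2 neighbours < 2, below threshold.
Round 3 — no new adoptions; cascade stops.

2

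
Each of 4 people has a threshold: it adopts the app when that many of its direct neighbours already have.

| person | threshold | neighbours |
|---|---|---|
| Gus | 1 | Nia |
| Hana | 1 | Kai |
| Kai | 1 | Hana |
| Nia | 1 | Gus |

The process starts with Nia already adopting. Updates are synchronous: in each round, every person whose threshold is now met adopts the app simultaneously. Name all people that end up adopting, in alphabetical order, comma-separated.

Gus, Nia

Round 1 — Nia adopts the app (initial).
Round 2 — checking thresholds:
  Gus: 1 of 1 neighbours ≥ 1, adopts the app.
Round 3 — no new adoptions; cascade stops.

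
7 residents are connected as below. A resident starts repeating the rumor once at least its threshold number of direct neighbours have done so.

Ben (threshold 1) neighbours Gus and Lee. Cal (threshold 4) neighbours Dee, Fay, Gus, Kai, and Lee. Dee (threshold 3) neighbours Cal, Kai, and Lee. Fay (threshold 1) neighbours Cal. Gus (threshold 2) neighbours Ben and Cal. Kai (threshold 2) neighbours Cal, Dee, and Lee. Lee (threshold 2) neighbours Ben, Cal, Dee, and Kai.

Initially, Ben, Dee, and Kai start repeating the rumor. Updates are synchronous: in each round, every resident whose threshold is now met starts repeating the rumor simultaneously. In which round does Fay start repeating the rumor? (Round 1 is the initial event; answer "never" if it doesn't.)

Round 1 — Ben, Dee, Kai start repeating the rumor (initial).
Round 2 — checking thresholds:
  Cal: 2 of 5 neighbours < 4, not yet.
  Gus: 1 of 2 neighbours < 2, not yet.
  Lee: 3 of 4 neighbours ≥ 2, starts repeating the rumor.
Round 3 — no new spreads; cascade stops.

never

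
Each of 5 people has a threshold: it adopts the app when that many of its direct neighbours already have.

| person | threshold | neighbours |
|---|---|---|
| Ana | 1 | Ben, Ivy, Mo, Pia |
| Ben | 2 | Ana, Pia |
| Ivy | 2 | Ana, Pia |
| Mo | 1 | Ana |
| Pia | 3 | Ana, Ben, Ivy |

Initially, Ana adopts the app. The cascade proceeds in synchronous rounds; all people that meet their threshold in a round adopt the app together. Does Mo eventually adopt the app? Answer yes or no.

yes

Round 1 — Ana adopts the app (initial).
Round 2 — checking thresholds:
  Ben: 1 of 2 neighbours < 2, below threshold.
  Ivy: 1 of 2 neighbours < 2, below threshold.
  Mo: 1 of 1 neighbours ≥ 1, adopts the app.
  Pia: 1 of 3 neighbours < 3, below threshold.
Round 3 — no new adoptions; cascade stops.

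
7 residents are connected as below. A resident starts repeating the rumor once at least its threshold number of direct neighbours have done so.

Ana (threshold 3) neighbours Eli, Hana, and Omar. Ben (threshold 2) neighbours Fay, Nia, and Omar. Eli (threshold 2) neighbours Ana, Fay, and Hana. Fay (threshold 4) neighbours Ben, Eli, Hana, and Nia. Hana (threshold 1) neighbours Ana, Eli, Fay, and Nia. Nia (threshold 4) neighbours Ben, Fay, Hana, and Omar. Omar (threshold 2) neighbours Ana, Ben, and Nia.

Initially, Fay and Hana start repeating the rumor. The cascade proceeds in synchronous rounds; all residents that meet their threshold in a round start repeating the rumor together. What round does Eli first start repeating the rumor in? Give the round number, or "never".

2

Round 1 — Fay, Hana start repeating the rumor (initial).
Round 2 — checking thresholds:
  Ana: 1 of 3 neighbours < 3, not yet.
  Ben: 1 of 3 neighbours < 2, not yet.
  Eli: 2 of 3 neighbours ≥ 2, starts repeating the rumor.
  Nia: 2 of 4 neighbours < 4, not yet.
Round 3 — no new spreads; cascade stops.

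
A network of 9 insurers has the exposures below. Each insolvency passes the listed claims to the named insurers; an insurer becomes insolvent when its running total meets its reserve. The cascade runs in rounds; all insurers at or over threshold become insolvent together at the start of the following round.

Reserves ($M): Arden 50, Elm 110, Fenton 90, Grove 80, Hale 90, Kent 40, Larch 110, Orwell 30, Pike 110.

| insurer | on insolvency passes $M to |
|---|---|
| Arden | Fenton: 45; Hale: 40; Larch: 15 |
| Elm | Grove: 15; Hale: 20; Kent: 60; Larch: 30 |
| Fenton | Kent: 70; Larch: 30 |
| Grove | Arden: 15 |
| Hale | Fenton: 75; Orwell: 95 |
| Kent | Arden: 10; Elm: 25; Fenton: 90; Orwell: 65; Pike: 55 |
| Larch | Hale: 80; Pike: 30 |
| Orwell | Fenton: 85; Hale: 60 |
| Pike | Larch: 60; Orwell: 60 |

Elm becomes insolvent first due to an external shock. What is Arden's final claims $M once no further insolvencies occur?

10

Round 1 — Elm becomes insolvent (initial).
  Grove: +15 → 15 < 80
  Hale: +20 → 20 < 90
  Kent: +60 → 60 ≥ 40
  Larch: +30 → 30 < 110
Round 2 — Kent becomes insolvent.
  Arden: +10 → 10 < 50
  Fenton: +90 → 90 ≥ 90
  Orwell: +65 → 65 ≥ 30
  Pike: +55 → 55 < 110
Round 3 — Fenton, Orwell become insolvent.
  Hale: +60 → 80 < 90
  Larch: +30 → 60 < 110
No further insolvencies.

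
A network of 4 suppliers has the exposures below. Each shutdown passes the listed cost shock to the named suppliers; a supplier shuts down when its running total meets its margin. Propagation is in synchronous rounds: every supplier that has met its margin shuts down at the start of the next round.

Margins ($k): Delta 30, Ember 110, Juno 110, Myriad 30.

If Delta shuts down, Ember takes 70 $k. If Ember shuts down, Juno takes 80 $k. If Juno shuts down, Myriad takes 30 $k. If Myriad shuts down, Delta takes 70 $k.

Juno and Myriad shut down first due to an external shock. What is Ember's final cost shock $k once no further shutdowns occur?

Round 1 — Juno, Myriad shut down (initial).
  Delta: +70 → 70 ≥ 30
Round 2 — Delta shuts down.
  Ember: +70 → 70 < 110
No further shutdowns.

70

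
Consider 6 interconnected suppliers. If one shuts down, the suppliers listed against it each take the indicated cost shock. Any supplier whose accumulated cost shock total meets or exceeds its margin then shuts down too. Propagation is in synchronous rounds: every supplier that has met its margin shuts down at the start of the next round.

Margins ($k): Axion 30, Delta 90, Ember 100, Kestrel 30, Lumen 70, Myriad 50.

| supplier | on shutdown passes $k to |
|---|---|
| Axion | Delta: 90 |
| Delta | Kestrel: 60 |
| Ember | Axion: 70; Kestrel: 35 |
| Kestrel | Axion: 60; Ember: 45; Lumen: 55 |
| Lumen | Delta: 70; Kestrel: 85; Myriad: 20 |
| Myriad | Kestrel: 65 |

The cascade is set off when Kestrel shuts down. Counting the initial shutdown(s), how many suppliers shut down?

Round 1 — Kestrel shuts down (initial).
  Axion: +60 → 60 ≥ 30
  Ember: +45 → 45 < 100
  Lumen: +55 → 55 < 70
Round 2 — Axion shuts down.
  Delta: +90 → 90 ≥ 90
Round 3 — Delta shuts down.
No further shutdowns.

3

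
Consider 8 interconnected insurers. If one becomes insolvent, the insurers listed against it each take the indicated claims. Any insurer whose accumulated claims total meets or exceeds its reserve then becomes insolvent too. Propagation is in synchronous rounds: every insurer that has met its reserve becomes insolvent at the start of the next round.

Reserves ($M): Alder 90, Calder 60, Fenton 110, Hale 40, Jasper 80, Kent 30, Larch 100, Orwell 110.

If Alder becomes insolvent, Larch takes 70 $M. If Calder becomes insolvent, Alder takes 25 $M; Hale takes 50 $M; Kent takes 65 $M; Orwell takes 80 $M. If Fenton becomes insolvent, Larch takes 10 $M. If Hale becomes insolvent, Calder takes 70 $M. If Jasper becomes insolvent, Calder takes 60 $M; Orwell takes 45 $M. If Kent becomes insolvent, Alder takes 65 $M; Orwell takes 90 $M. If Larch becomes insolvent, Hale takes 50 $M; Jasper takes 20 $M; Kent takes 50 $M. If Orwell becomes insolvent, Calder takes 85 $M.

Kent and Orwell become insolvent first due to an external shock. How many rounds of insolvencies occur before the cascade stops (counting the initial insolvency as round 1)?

Round 1 — Kent, Orwell become insolvent (initial).
  Alder: +65 → 65 < 90
  Calder: +85 → 85 ≥ 60
Round 2 — Calder becomes insolvent.
  Alder: +25 → 90 ≥ 90
  Hale: +50 → 50 ≥ 40
Round 3 — Alder, Hale become insolvent.
  Larch: +70 → 70 < 100
No further insolvencies.

3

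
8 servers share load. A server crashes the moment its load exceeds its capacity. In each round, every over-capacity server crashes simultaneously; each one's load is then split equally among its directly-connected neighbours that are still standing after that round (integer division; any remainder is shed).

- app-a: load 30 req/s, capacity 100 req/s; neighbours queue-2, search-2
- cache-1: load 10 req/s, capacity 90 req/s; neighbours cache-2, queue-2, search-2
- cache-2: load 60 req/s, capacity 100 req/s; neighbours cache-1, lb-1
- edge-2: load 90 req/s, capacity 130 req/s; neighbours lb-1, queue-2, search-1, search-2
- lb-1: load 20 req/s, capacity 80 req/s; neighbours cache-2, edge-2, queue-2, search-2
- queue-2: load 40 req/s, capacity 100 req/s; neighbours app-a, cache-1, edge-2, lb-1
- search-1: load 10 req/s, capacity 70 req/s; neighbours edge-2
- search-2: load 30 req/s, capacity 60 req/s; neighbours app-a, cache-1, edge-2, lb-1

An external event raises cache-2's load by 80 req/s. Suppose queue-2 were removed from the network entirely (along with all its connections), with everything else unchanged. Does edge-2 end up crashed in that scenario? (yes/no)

With queue-2 removed:
Round 1 — cache-2 at 140 > 100. cache-2 crashes.
  cache-2 sheds 140 req/s to cache-1, lb-1: 70 each.
    cache-1: 10+70 = 80 ≤ 90
    lb-1: 20+70 = 90 > 80
Round 2 — lb-1 crashes.
  lb-1 sheds 90 req/s to edge-2, search-2: 45 each.
    edge-2: 90+45 = 135 > 130
    search-2: 30+45 = 75 > 60
Round 3 — edge-2, search-2 crash.
  edge-2 sheds 135 req/s to search-1: 135 each.
    search-1: 10+135 = 145 > 70
  search-2 sheds 75 req/s to app-a, cache-1: 37 each (1 lost).
    app-a: 30+37 = 67 ≤ 100
    cache-1: 80+37 = 117 > 90
Round 4 — cache-1, search-1 crash.
  cache-1 sheds 117 req/s: no online neighbours, lost.
  search-1 sheds 145 req/s: no online neighbours, lost.
No further crashes.

yes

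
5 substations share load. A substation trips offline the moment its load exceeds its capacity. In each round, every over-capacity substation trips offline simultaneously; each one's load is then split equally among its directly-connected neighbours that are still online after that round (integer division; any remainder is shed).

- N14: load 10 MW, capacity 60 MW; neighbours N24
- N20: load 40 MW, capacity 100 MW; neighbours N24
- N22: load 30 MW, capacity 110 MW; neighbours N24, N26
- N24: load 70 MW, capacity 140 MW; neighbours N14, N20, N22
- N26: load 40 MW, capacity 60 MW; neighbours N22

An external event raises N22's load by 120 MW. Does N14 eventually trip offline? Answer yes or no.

Round 1 — N22 at 150 > 110. N22 trips offline.
  N22 sheds 150 MW to N24, N26: 75 each.
    N24: 70+75 = 145 > 140
    N26: 40+75 = 115 > 60
Round 2 — N24, N26 trip offline.
  N24 sheds 145 MW to N14, N20: 72 each (1 lost).
    N14: 10+72 = 82 > 60
    N20: 40+72 = 112 > 100
  N26 sheds 115 MW: no online neighbours, lost.
Round 3 — N14, N20 trip offline.
  N14 sheds 82 MW: no online neighbours, lost.
  N20 sheds 112 MW: no online neighbours, lost.
No further trips.

yes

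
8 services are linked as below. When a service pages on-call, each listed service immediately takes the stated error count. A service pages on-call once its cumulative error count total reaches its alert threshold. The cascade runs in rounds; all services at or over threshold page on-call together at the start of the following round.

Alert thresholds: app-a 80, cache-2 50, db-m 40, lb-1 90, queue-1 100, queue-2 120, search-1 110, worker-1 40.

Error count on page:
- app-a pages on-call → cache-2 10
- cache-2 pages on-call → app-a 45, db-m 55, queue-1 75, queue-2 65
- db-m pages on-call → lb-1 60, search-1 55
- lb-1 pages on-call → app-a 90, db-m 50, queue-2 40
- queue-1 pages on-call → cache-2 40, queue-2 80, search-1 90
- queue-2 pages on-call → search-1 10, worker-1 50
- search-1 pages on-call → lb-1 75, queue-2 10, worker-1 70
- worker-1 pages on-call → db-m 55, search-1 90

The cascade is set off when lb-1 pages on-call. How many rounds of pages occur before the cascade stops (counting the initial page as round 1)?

2

Round 1 — lb-1 pages on-call (initial).
  app-a: +90 → 90 ≥ 80
  db-m: +50 → 50 ≥ 40
  queue-2: +40 → 40 < 120
Round 2 — app-a, db-m page on-call.
  cache-2: +10 → 10 < 50
  search-1: +55 → 55 < 110
No further pages.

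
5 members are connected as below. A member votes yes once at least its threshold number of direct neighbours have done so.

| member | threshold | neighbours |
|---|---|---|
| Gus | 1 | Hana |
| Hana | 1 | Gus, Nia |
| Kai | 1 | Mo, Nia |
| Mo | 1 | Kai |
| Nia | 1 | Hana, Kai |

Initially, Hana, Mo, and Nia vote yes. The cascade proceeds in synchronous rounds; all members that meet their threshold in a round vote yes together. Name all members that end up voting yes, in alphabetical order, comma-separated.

Gus, Hana, Kai, Mo, Nia

Round 1 — Hana, Mo, Nia vote yes (initial).
Round 2 — checking thresholds:
  Gus: 1 of 1 neighbours ≥ 1, votes yes.
  Kai: 2 of 2 neighbours ≥ 1, votes yes.
Round 3 — no new yes votes; cascade stops.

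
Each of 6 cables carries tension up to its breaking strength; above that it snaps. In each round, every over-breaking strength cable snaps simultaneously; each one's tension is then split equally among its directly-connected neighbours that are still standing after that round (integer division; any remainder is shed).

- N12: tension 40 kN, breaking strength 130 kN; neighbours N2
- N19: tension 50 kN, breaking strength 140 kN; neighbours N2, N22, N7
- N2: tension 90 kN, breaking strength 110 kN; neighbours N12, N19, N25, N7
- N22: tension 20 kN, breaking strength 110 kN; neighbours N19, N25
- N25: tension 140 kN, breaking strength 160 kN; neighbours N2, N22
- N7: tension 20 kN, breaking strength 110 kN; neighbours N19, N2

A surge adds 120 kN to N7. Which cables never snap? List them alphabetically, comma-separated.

Round 1 — N7 at 140 > 110. N7 snaps.
  N7 sheds 140 kN to N19, N2: 70 each.
    N19: 50+70 = 120 ≤ 140
    N2: 90+70 = 160 > 110
Round 2 — N2 snaps.
  N2 sheds 160 kN to N12, N19, N25: 53 each (1 lost).
    N12: 40+53 = 93 ≤ 130
    N19: 120+53 = 173 > 140
    N25: 140+53 = 193 > 160
Round 3 — N19, N25 snap.
  N19 sheds 173 kN to N22: 173 each.
    N22: 20+173 = 193 > 110
  N25 sheds 193 kN to N22: 193 each.
    N22: 193+193 = 386 > 110
Round 4 — N22 snaps.
  N22 sheds 386 kN: no online neighbours, lost.
No further breaks.

N12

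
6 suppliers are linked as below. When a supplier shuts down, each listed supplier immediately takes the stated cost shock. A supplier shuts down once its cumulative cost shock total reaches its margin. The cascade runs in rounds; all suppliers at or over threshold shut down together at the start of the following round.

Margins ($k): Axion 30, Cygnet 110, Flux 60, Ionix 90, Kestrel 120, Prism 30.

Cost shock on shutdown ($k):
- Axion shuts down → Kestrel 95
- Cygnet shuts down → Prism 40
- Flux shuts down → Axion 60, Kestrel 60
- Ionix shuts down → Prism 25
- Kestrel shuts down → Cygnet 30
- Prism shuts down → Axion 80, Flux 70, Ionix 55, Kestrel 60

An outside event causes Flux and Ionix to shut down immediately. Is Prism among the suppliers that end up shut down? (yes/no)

no

Round 1 — Flux, Ionix shut down (initial).
  Axion: +60 → 60 ≥ 30
  Kestrel: +60 → 60 < 120
  Prism: +25 → 25 < 30
Round 2 — Axion shuts down.
  Kestrel: +95 → 155 ≥ 120
Round 3 — Kestrel shuts down.
  Cygnet: +30 → 30 < 110
No further shutdowns.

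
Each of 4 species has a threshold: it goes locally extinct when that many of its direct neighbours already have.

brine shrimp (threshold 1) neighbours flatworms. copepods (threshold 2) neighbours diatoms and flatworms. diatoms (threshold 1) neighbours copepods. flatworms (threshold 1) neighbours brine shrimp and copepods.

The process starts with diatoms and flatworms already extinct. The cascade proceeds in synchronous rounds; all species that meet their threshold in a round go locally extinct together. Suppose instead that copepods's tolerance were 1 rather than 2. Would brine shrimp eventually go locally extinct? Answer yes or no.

With copepods's tolerance at 1:
Round 1 — diatoms, flatworms go locally extinct (initial).
Round 2 — checking thresholds:
  brine shrimp: 1 of 1 neighbours ≥ 1, goes locally extinct.
  copepods: 2 of 2 neighbours ≥ 1, goes locally extinct.
Round 3 — no new extinctions; cascade stops.

yes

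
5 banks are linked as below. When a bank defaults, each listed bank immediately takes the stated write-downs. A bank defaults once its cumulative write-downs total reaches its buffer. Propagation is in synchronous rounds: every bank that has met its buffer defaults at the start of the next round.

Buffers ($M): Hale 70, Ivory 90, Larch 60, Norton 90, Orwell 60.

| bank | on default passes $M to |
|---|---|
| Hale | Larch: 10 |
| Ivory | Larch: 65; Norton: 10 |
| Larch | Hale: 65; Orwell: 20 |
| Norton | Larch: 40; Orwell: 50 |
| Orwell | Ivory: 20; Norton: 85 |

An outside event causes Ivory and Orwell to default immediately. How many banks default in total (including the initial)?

4

Round 1 — Ivory, Orwell default (initial).
  Larch: +65 → 65 ≥ 60
  Norton: +10+85 → 95 ≥ 90
Round 2 — Larch, Norton default.
  Hale: +65 → 65 < 70
No further defaults.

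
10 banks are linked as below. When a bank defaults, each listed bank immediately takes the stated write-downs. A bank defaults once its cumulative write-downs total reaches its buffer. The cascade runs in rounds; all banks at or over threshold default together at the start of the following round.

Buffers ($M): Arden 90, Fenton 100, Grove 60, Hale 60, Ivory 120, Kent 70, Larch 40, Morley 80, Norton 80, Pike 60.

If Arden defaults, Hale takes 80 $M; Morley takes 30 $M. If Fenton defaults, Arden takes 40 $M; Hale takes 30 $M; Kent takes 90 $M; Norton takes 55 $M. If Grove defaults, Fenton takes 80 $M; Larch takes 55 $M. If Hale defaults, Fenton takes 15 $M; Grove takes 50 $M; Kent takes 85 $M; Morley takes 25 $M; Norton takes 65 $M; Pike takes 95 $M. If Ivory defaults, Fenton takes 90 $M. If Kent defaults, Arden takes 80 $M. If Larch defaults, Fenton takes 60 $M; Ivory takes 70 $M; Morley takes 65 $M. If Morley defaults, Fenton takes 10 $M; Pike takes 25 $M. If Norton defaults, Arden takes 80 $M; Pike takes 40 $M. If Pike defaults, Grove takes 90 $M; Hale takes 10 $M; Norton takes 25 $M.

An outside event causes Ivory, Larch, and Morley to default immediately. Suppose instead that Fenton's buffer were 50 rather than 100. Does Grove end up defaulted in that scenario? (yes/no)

With Fenton's buffer at 50:
Round 1 — Ivory, Larch, Morley default (initial).
  Fenton: +90+60+10 → 160 ≥ 50
  Pike: +25 → 25 < 60
Round 2 — Fenton defaults.
  Arden: +40 → 40 < 90
  Hale: +30 → 30 < 60
  Kent: +90 → 90 ≥ 70
  Norton: +55 → 55 < 80
Round 3 — Kent defaults.
  Arden: +80 → 120 ≥ 90
Round 4 — Arden defaults.
  Hale: +80 → 110 ≥ 60
Round 5 — Hale defaults.
  Grove: +50 → 50 < 60
  Norton: +65 → 120 ≥ 80
  Pike: +95 → 120 ≥ 60
Round 6 — Norton, Pike default.
  Grove: +90 → 140 ≥ 60
Round 7 — Grove defaults.
No further defaults.

yes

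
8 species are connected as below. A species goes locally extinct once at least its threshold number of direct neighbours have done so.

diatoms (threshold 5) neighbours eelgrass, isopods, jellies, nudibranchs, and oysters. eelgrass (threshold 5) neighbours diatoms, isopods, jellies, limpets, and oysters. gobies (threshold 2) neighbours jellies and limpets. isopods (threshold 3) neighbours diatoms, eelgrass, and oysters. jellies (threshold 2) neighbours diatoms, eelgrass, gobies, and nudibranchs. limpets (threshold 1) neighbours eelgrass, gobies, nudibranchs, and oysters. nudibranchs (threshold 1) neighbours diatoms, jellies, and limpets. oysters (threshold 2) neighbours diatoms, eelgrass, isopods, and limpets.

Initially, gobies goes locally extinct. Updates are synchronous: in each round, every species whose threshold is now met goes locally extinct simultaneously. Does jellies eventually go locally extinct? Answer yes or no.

Round 1 — gobies goes locally extinct (initial).
Round 2 — checking thresholds:
  jellies: 1 of 4 neighbours < 2, not yet.
  limpets: 1 of 4 neighbours ≥ 1, goes locally extinct.
Round 3 — checking thresholds:
  eelgrass: 1 of 5 neighbours < 5, not yet.
  jellies: 1 of 4 neighbours < 2, not yet.
  nudibranchs: 1 of 3 neighbours ≥ 1, goes locally extinct.
  oysters: 1 of 4 neighbours < 2, not yet.
Round 4 — checking thresholds:
  diatoms: 1 of 5 neighbours < 5, not yet.
  eelgrass: 1 of 5 neighbours < 5, not yet.
  jellies: 2 of 4 neighbours ≥ 2, goes locally extinct.
  oysters: 1 of 4 neighbours < 2, not yet.
Round 5 — no new extinctions; cascade stops.

yes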